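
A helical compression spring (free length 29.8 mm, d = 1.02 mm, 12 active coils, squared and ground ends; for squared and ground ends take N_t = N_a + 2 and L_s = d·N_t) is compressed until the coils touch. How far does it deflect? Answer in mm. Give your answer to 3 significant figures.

N_t = 14; L_s = 1.02·14 = 14.28 mm
δ_solid = L₀ − L_s = 29.8 − 14.28 = 15.52 mm

15.5 mm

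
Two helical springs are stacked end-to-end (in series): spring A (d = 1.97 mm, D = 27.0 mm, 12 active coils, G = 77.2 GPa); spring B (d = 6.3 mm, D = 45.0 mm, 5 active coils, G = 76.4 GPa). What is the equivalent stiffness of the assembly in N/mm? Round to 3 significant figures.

k_A = Gd⁴/(8D³N_a) = (77.2×10³)(1.97⁴)/(8·27.0³·12) = 0.61535 N/mm
k_B = Gd⁴/(8D³N_a) = (76.4×10³)(6.3⁴)/(8·45.0³·5) = 33.019 N/mm
Series: 1/k_eq = 1/0.61535 + 1/33.019 = 1.6554; k_eq = 0.60409 N/mm

0.604 N/mm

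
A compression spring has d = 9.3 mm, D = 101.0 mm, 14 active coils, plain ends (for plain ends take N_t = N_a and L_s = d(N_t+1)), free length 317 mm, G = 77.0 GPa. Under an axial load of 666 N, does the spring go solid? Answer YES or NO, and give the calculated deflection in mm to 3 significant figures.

NO, δ = 133 mm

k = Gd⁴/(8D³N_a) = (77.0×10³)(9.3⁴)/(8·101.0³·14) = 4.9916 N/mm
N_t = 14; L_s = 9.3·15 = 139.5 mm; δ_solid = L₀ − L_s = 317 − 139.5 = 177.5 mm
δ = F/k = 666/4.9916 = 133.42 mm
δ < δ_solid → spring does not go solid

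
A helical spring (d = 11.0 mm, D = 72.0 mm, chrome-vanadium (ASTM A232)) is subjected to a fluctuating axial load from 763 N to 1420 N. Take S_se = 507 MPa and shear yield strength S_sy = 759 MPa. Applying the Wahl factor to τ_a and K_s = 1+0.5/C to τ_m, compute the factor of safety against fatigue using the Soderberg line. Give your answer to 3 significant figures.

3.10

C = D/d = 72.0/11.0 = 6.5455; K_W = (4C−1)/(4C−4)+0.615/C = 1.2292; K_s = 1+0.5/C = 1.0764
F_a = (F_max−F_min)/2 = 328.5 N; F_m = (F_max+F_min)/2 = 1091.5 N
τ_a = K_W·8F_aD/(πd³) = 1.2292 × 45.251 = 55.623 MPa
τ_m = K_s·8F_mD/(πd³) = 1.0764 × 150.36 = 161.84 MPa
Soderberg: 1/n_f = τ_a/S_se + τ_m/S_sy = 55.623/507 + 161.84/759 = 0.10971 + 0.21323 = 0.32294
n_f = 1/0.32294 = 3.097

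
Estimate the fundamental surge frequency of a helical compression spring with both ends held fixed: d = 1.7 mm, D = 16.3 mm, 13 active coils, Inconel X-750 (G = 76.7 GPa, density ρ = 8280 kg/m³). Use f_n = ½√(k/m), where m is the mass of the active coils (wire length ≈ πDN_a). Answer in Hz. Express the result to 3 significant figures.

169 Hz

k = Gd⁴/(8D³N_a) = (76.7×10³)(1.7⁴)/(8·16.3³·13) = 1.4223 N/mm = 1422.3 N/m
Wire length L = πDN_a = π·16.3·13 = 665.7 mm
m = ρ·(πd²/4)·L = 8280 × 2.2698×10⁻⁶ m² × 0.6657 m = 0.012511 kg
f_n = ½√(k/m) = 0.5·√(1422.3/0.012511) = 0.5·√(1.1368e+05) = 168.58 Hz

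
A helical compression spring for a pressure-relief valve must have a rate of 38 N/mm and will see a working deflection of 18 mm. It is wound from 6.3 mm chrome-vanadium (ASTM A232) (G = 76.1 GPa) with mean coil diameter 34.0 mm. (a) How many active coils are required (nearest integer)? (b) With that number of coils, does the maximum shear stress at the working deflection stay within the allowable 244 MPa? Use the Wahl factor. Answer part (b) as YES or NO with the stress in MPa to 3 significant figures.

N_a = Gd⁴/(8D³k) = (76.1×10³)(6.3⁴)/(8·34.0³·38) = 10.03 → N_a = 10
Actual rate k = Gd⁴/(8D³·10) = 38.126 N/mm
Working load F = kδ = 38.126·18 = 686.27 N
C = 34.0/6.3 = 5.3968; K_W = (4C−1)/(4C−4)+0.615/C = 1.2845
τ_max = K_W·8FD/(πd³) = 1.2845·237.62 = 305.24 MPa
τ_max > 244 MPa → exceeds allowable

(a) 10 coils; (b) NO, τ_max = 305 MPa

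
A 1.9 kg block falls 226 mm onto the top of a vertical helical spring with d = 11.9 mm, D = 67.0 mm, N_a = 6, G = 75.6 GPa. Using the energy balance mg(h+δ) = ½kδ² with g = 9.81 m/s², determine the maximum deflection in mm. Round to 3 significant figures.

9.14 mm

k = Gd⁴/(8D³N_a) = (75.6×10³)(11.9⁴)/(8·67.0³·6) = 105.01 N/mm
W = mg = 1.9 × 9.81 = 18.639 N
½kδ² − Wδ − Wh = 0 → δ = (W + √(W² + 2kWh))/k
δ = (18.639 + √(347.41 + 884718))/105.01 = (18.639 + 940.78)/105.01 = 9.1362 mm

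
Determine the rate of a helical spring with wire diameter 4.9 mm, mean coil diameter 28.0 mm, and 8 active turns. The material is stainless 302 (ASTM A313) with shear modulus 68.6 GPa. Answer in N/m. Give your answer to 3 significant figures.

k = Gd⁴/(8D³N_a) = (68.6×10³ × 4.9⁴) / (8 × 28.0³ × 8)
  = 3.95465e+07 / 1.40493e+06 = 28.148 N/mm = 28148 N/m

28100 N/m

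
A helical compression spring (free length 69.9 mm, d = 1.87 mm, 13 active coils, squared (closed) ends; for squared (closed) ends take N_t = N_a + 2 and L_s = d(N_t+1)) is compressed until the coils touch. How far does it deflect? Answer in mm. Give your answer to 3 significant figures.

N_t = 15; L_s = 1.87·16 = 29.92 mm
δ_solid = L₀ − L_s = 69.9 − 29.92 = 39.98 mm

40.0 mm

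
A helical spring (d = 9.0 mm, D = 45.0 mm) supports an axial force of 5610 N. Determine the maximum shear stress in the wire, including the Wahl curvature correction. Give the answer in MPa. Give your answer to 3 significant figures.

Spring index C = D/d = 45.0/9.0 = 5.0000
K_W = (4C−1)/(4C−4) + 0.615/C = 19.000/16.000 + 0.1230 = 1.3105
τ₀ = 8FD/(πd³) = 8·5610·45.0/(π·9.0³) = 2.0196e+06/2290.2 = 881.84 MPa
τ_max = K·τ₀ = 1.3105 × 881.84 = 1155.6 MPa

1160 MPa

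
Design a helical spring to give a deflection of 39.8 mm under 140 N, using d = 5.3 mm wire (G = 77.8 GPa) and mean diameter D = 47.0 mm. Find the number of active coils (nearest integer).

Required rate k = F/δ = 140/39.8 = 3.5176 N/mm
N_a = Gd⁴/(8D³k) = (77.8×10³ × 5.3⁴)/(8 × 47.0³ × 3.5176)
    = 6.13879e+07 / 2.92165e+06 = 21.01 → 21 coils

21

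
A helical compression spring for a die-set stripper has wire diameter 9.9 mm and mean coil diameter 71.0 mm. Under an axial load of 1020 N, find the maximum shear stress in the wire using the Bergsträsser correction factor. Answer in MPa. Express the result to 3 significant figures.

Spring index C = D/d = 71.0/9.9 = 7.1717
K_B = (4C+2)/(4C−3) = 30.687/25.687 = 1.1947
τ₀ = 8FD/(πd³) = 8·1020·71.0/(π·9.9³) = 579360/3048.3 = 190.06 MPa
τ_max = K·τ₀ = 1.1947 × 190.06 = 227.06 MPa

227 MPa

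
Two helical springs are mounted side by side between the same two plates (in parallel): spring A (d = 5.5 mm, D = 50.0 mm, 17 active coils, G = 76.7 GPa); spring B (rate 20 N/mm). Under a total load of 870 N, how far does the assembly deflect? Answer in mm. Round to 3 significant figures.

36.1 mm

k_A = Gd⁴/(8D³N_a) = (76.7×10³)(5.5⁴)/(8·50.0³·17) = 4.1285 N/mm
Parallel: k_eq = 4.1285 + 20 = 24.129 N/mm
δ = F/k_eq = 870/24.129 = 36.057 mm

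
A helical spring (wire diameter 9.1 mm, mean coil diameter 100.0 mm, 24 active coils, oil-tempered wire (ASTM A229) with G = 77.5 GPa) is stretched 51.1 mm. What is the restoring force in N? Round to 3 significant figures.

k = Gd⁴/(8D³N_a) = (77.5×10³)(9.1⁴)/(8·100.0³·24) = 2.768 N/mm
F = k·δ = 2.768 × 51.1 = 141.44 N

141 N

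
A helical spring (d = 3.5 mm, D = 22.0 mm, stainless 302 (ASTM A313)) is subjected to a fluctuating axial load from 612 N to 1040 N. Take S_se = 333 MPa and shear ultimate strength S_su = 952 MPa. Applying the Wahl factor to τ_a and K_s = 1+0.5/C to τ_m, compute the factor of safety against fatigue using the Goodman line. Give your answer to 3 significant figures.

0.442

C = D/d = 22.0/3.5 = 6.2857; K_W = (4C−1)/(4C−4)+0.615/C = 1.2397; K_s = 1+0.5/C = 1.0795
F_a = (F_max−F_min)/2 = 214 N; F_m = (F_max+F_min)/2 = 826 N
τ_a = K_W·8F_aD/(πd³) = 1.2397 × 279.62 = 346.66 MPa
τ_m = K_s·8F_mD/(πd³) = 1.0795 × 1079.3 = 1165.1 MPa
Goodman: 1/n_f = τ_a/S_se + τ_m/S_su = 346.66/333 + 1165.1/952 = 1.04101 + 1.22389 = 2.2649
n_f = 1/2.2649 = 0.4415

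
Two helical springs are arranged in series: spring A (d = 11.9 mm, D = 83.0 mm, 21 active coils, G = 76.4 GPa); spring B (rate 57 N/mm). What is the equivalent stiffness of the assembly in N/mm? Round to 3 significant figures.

k_A = Gd⁴/(8D³N_a) = (76.4×10³)(11.9⁴)/(8·83.0³·21) = 15.949 N/mm
Series: 1/k_eq = 1/15.949 + 1/57 = 0.080243; k_eq = 12.462 N/mm

12.5 N/mm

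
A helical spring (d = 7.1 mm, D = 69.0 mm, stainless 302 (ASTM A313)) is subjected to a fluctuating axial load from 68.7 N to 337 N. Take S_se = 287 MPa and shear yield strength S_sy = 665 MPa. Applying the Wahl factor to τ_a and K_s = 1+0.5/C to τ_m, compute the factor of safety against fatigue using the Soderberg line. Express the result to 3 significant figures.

C = D/d = 69.0/7.1 = 9.7183; K_W = (4C−1)/(4C−4)+0.615/C = 1.1493; K_s = 1+0.5/C = 1.0514
F_a = (F_max−F_min)/2 = 134.15 N; F_m = (F_max+F_min)/2 = 202.85 N
τ_a = K_W·8F_aD/(πd³) = 1.1493 × 65.857 = 75.691 MPa
τ_m = K_s·8F_mD/(πd³) = 1.0514 × 99.584 = 104.71 MPa
Soderberg: 1/n_f = τ_a/S_se + τ_m/S_sy = 75.691/287 + 104.71/665 = 0.26373 + 0.15745 = 0.42118
n_f = 1/0.42118 = 2.374

2.37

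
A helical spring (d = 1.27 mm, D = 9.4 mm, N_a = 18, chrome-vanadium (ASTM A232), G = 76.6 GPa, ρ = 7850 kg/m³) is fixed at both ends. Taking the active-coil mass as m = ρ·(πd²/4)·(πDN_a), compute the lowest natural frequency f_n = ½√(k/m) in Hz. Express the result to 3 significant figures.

281 Hz

k = Gd⁴/(8D³N_a) = (76.6×10³)(1.27⁴)/(8·9.4³·18) = 1.6661 N/mm = 1666.1 N/m
Wire length L = πDN_a = π·9.4·18 = 531.56 mm
m = ρ·(πd²/4)·L = 7850 × 1.2668×10⁻⁶ m² × 0.53156 m = 0.0052859 kg
f_n = ½√(k/m) = 0.5·√(1666.1/0.0052859) = 0.5·√(3.152e+05) = 280.71 Hz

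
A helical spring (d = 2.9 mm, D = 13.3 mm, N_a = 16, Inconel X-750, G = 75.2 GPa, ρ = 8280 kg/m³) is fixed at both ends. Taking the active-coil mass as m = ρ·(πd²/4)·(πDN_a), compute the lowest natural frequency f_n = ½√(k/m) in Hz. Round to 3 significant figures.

k = Gd⁴/(8D³N_a) = (75.2×10³)(2.9⁴)/(8·13.3³·16) = 17.662 N/mm = 17662 N/m
Wire length L = πDN_a = π·13.3·16 = 668.53 mm
m = ρ·(πd²/4)·L = 8280 × 6.6052×10⁻⁶ m² × 0.66853 m = 0.036563 kg
f_n = ½√(k/m) = 0.5·√(17662/0.036563) = 0.5·√(4.8307e+05) = 347.52 Hz

348 Hz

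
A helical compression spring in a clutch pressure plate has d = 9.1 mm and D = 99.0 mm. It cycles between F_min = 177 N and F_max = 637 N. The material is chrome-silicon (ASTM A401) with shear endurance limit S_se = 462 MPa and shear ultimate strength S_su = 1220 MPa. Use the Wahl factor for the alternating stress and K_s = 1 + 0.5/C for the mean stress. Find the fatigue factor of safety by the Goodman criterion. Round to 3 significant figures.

C = D/d = 99.0/9.1 = 10.8791; K_W = (4C−1)/(4C−4)+0.615/C = 1.1324; K_s = 1+0.5/C = 1.0460
F_a = (F_max−F_min)/2 = 230 N; F_m = (F_max+F_min)/2 = 407 N
τ_a = K_W·8F_aD/(πd³) = 1.1324 × 76.945 = 87.136 MPa
τ_m = K_s·8F_mD/(πd³) = 1.0460 × 136.16 = 142.42 MPa
Goodman: 1/n_f = τ_a/S_se + τ_m/S_su = 87.136/462 + 142.42/1220 = 0.18861 + 0.11673 = 0.30534
n_f = 1/0.30534 = 3.275

3.28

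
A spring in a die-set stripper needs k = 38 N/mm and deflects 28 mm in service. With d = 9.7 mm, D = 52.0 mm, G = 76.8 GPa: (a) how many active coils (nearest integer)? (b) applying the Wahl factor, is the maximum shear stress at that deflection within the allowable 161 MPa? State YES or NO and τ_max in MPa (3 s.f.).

(a) 16 coils; (b) NO, τ_max = 197 MPa

N_a = Gd⁴/(8D³k) = (76.8×10³)(9.7⁴)/(8·52.0³·38) = 15.91 → N_a = 16
Actual rate k = Gd⁴/(8D³·16) = 37.777 N/mm
Working load F = kδ = 37.777·28 = 1057.8 N
C = 52.0/9.7 = 5.3608; K_W = (4C−1)/(4C−4)+0.615/C = 1.2867
τ_max = K_W·8FD/(πd³) = 1.2867·153.47 = 197.47 MPa
τ_max > 161 MPa → exceeds allowable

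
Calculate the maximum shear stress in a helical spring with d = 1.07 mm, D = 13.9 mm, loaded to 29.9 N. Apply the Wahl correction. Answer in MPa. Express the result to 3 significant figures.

959 MPa

Spring index C = D/d = 13.9/1.07 = 12.9907
K_W = (4C−1)/(4C−4) + 0.615/C = 50.963/47.963 + 0.0473 = 1.1099
τ₀ = 8FD/(πd³) = 8·29.9·13.9/(π·1.07³) = 3324.88/3.8486 = 863.92 MPa
τ_max = K·τ₀ = 1.1099 × 863.92 = 958.86 MPa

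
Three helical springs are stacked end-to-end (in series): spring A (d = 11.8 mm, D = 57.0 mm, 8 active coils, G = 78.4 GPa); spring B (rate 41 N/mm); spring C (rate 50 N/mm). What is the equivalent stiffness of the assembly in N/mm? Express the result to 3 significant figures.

19.2 N/mm

k_A = Gd⁴/(8D³N_a) = (78.4×10³)(11.8⁴)/(8·57.0³·8) = 128.24 N/mm
Series: 1/k_eq = 1/128.24 + 1/41 + 1/50 = 0.052188; k_eq = 19.162 N/mm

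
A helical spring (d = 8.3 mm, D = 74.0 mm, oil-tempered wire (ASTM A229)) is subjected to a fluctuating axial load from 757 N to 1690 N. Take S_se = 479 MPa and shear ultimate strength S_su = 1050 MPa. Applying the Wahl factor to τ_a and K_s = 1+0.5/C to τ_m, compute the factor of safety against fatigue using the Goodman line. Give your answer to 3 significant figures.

1.28

C = D/d = 74.0/8.3 = 8.9157; K_W = (4C−1)/(4C−4)+0.615/C = 1.1637; K_s = 1+0.5/C = 1.0561
F_a = (F_max−F_min)/2 = 466.5 N; F_m = (F_max+F_min)/2 = 1223.5 N
τ_a = K_W·8F_aD/(πd³) = 1.1637 × 153.74 = 178.91 MPa
τ_m = K_s·8F_mD/(πd³) = 1.0561 × 403.22 = 425.83 MPa
Goodman: 1/n_f = τ_a/S_se + τ_m/S_su = 178.91/479 + 425.83/1050 = 0.37351 + 0.40555 = 0.77907
n_f = 1/0.77907 = 1.284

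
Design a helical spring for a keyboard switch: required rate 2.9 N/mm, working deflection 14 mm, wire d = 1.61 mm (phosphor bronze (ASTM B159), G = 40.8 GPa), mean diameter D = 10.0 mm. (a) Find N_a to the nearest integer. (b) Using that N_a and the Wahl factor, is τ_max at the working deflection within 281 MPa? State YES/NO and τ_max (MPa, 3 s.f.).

N_a = Gd⁴/(8D³k) = (40.8×10³)(1.61⁴)/(8·10.0³·2.9) = 11.82 → N_a = 12
Actual rate k = Gd⁴/(8D³·12) = 2.8556 N/mm
Working load F = kδ = 2.8556·14 = 39.978 N
C = 10.0/1.61 = 6.2112; K_W = (4C−1)/(4C−4)+0.615/C = 1.2429
τ_max = K_W·8FD/(πd³) = 1.2429·243.94 = 303.2 MPa
τ_max > 281 MPa → exceeds allowable

(a) 12 coils; (b) NO, τ_max = 303 MPa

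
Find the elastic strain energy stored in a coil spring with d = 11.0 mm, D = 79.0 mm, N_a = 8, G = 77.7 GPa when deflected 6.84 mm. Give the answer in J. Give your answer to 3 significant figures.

k = Gd⁴/(8D³N_a) = (77.7×10³)(11.0⁴)/(8·79.0³·8) = 36.052 N/mm
U = ½kδ² = 0.5 × 36.052 × 6.84² = 843.36 N·mm = 0.84336 J

0.843 J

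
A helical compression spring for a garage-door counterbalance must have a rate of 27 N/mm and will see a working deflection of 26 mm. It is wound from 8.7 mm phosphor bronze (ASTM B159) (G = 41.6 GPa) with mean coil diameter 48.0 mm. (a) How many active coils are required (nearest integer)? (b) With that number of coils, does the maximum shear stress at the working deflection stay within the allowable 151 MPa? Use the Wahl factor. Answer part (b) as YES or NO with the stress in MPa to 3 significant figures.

N_a = Gd⁴/(8D³k) = (41.6×10³)(8.7⁴)/(8·48.0³·27) = 9.977 → N_a = 10
Actual rate k = Gd⁴/(8D³·10) = 26.937 N/mm
Working load F = kδ = 26.937·26 = 700.37 N
C = 48.0/8.7 = 5.5172; K_W = (4C−1)/(4C−4)+0.615/C = 1.2775
τ_max = K_W·8FD/(πd³) = 1.2775·130 = 166.08 MPa
τ_max > 151 MPa → exceeds allowable

(a) 10 coils; (b) NO, τ_max = 166 MPa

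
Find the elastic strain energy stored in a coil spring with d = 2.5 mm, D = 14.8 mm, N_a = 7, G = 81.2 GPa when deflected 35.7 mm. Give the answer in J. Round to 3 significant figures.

11.1 J

k = Gd⁴/(8D³N_a) = (81.2×10³)(2.5⁴)/(8·14.8³·7) = 17.472 N/mm
U = ½kδ² = 0.5 × 17.472 × 35.7² = 11134 N·mm = 11.134 J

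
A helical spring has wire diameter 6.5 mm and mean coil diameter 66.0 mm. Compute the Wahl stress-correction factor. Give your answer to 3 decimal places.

1.143

C = D/d = 66.0/6.5 = 10.1538
K_W = (4C−1)/(4C−4) + 0.615/C = 39.615/36.615 + 0.0606 = 1.1425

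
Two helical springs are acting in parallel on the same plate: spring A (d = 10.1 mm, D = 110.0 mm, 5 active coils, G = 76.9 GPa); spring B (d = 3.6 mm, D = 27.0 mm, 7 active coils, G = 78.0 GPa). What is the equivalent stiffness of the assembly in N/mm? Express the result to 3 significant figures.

26.9 N/mm

k_A = Gd⁴/(8D³N_a) = (76.9×10³)(10.1⁴)/(8·110.0³·5) = 15.031 N/mm
k_B = Gd⁴/(8D³N_a) = (78.0×10³)(3.6⁴)/(8·27.0³·7) = 11.886 N/mm
Parallel: k_eq = 15.031 + 11.886 = 26.916 N/mm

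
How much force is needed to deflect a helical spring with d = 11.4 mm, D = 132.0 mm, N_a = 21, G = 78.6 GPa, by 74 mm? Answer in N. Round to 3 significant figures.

k = Gd⁴/(8D³N_a) = (78.6×10³)(11.4⁴)/(8·132.0³·21) = 3.4357 N/mm
F = k·δ = 3.4357 × 74 = 254.24 N

254 N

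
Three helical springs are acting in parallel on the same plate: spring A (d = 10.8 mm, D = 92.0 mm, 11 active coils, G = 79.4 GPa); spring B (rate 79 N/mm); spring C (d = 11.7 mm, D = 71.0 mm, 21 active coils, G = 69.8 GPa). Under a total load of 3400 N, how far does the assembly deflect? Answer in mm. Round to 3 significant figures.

29.2 mm

k_A = Gd⁴/(8D³N_a) = (79.4×10³)(10.8⁴)/(8·92.0³·11) = 15.764 N/mm
k_C = Gd⁴/(8D³N_a) = (69.8×10³)(11.7⁴)/(8·71.0³·21) = 21.753 N/mm
Parallel: k_eq = 15.764 + 79 + 21.753 = 116.52 N/mm
δ = F/k_eq = 3400/116.52 = 29.18 mm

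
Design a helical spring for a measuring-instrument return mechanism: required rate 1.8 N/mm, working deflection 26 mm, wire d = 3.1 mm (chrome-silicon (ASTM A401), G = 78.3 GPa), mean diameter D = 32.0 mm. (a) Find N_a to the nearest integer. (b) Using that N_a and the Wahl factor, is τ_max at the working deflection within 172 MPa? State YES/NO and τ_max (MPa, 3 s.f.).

N_a = Gd⁴/(8D³k) = (78.3×10³)(3.1⁴)/(8·32.0³·1.8) = 15.32 → N_a = 15
Actual rate k = Gd⁴/(8D³·15) = 1.839 N/mm
Working load F = kδ = 1.839·26 = 47.814 N
C = 32.0/3.1 = 10.3226; K_W = (4C−1)/(4C−4)+0.615/C = 1.1400
τ_max = K_W·8FD/(πd³) = 1.1400·130.78 = 149.1 MPa
τ_max ≤ 172 MPa → acceptable

(a) 15 coils; (b) YES, τ_max = 149 MPa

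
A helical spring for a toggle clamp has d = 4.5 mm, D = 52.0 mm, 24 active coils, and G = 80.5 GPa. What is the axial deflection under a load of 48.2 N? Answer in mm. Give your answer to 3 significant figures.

k = Gd⁴/(8D³N_a) = (80.5×10³)(4.5⁴)/(8·52.0³·24) = 1.2227 N/mm
δ = F/k = 48.2 / 1.2227 = 39.42 mm

39.4 mm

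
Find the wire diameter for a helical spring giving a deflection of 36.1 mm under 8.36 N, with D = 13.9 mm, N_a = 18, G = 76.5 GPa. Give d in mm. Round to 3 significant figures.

1.04 mm

Required rate k = F/δ = 8.36/36.1 = 0.23158 N/mm
d = (8D³N_a·k / G)^(1/4) = (8·13.9³·18·0.23158 / (76.5×10³))^0.25
  = (1.1707)^0.25 = 1.0402 mm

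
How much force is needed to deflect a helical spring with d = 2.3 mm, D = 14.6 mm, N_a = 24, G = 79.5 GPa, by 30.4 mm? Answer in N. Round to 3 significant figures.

k = Gd⁴/(8D³N_a) = (79.5×10³)(2.3⁴)/(8·14.6³·24) = 3.7232 N/mm
F = k·δ = 3.7232 × 30.4 = 113.19 N

113 N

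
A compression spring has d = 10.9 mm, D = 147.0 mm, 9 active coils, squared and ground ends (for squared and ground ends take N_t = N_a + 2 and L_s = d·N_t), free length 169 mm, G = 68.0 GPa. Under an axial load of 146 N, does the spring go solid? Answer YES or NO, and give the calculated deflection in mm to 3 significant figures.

k = Gd⁴/(8D³N_a) = (68.0×10³)(10.9⁴)/(8·147.0³·9) = 4.1969 N/mm
N_t = 11; L_s = 10.9·11 = 119.9 mm; δ_solid = L₀ − L_s = 169 − 119.9 = 49.1 mm
δ = F/k = 146/4.1969 = 34.787 mm
δ < δ_solid → spring does not go solid

NO, δ = 34.8 mm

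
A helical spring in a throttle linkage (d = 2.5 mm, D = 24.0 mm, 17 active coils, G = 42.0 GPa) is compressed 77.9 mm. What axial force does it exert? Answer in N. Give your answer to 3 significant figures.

68.0 N

k = Gd⁴/(8D³N_a) = (42.0×10³)(2.5⁴)/(8·24.0³·17) = 0.87264 N/mm
F = k·δ = 0.87264 × 77.9 = 67.979 N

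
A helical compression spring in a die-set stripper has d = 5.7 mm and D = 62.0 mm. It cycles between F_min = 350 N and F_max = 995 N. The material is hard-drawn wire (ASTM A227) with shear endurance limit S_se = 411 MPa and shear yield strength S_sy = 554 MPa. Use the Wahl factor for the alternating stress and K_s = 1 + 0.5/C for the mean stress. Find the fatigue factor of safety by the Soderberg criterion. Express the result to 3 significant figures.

C = D/d = 62.0/5.7 = 10.8772; K_W = (4C−1)/(4C−4)+0.615/C = 1.1325; K_s = 1+0.5/C = 1.0460
F_a = (F_max−F_min)/2 = 322.5 N; F_m = (F_max+F_min)/2 = 672.5 N
τ_a = K_W·8F_aD/(πd³) = 1.1325 × 274.94 = 311.36 MPa
τ_m = K_s·8F_mD/(πd³) = 1.0460 × 573.32 = 599.68 MPa
Soderberg: 1/n_f = τ_a/S_se + τ_m/S_sy = 311.36/411 + 599.68/554 = 0.75757 + 1.08245 = 1.84
n_f = 1/1.84 = 0.5435

0.543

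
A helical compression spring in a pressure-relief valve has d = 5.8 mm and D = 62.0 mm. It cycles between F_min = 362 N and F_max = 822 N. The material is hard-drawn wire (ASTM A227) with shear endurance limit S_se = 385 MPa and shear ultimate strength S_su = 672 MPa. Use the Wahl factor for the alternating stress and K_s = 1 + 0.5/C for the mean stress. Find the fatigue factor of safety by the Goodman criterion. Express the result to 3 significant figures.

0.772

C = D/d = 62.0/5.8 = 10.6897; K_W = (4C−1)/(4C−4)+0.615/C = 1.1349; K_s = 1+0.5/C = 1.0468
F_a = (F_max−F_min)/2 = 230 N; F_m = (F_max+F_min)/2 = 592 N
τ_a = K_W·8F_aD/(πd³) = 1.1349 × 186.11 = 211.23 MPa
τ_m = K_s·8F_mD/(πd³) = 1.0468 × 479.04 = 501.44 MPa
Goodman: 1/n_f = τ_a/S_se + τ_m/S_su = 211.23/385 + 501.44/672 = 0.54864 + 0.74620 = 1.2948
n_f = 1/1.2948 = 0.7723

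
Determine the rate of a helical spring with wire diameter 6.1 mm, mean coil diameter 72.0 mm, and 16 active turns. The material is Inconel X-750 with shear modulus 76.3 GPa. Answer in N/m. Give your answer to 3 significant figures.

k = Gd⁴/(8D³N_a) = (76.3×10³ × 6.1⁴) / (8 × 72.0³ × 16)
  = 1.05644e+08 / 4.77757e+07 = 2.2112 N/mm = 2211.2 N/m

2210 N/m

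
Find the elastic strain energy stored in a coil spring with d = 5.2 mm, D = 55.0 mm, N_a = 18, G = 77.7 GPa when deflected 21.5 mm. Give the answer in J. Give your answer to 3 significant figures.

0.548 J

k = Gd⁴/(8D³N_a) = (77.7×10³)(5.2⁴)/(8·55.0³·18) = 2.3713 N/mm
U = ½kδ² = 0.5 × 2.3713 × 21.5² = 548.06 N·mm = 0.54806 J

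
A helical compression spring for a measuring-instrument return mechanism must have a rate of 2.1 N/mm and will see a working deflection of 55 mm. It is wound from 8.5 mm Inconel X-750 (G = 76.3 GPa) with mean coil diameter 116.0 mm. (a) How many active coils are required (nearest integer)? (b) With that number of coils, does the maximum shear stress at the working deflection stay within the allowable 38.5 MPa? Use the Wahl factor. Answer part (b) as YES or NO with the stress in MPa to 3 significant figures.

N_a = Gd⁴/(8D³k) = (76.3×10³)(8.5⁴)/(8·116.0³·2.1) = 15.19 → N_a = 15
Actual rate k = Gd⁴/(8D³·15) = 2.1264 N/mm
Working load F = kδ = 2.1264·55 = 116.95 N
C = 116.0/8.5 = 13.6471; K_W = (4C−1)/(4C−4)+0.615/C = 1.1044
τ_max = K_W·8FD/(πd³) = 1.1044·56.253 = 62.124 MPa
τ_max > 38.5 MPa → exceeds allowable

(a) 15 coils; (b) NO, τ_max = 62.1 MPa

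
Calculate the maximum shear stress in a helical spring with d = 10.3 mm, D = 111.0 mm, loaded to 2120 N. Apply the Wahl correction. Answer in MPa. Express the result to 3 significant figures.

622 MPa

Spring index C = D/d = 111.0/10.3 = 10.7767
K_W = (4C−1)/(4C−4) + 0.615/C = 42.107/39.107 + 0.0571 = 1.1338
τ₀ = 8FD/(πd³) = 8·2120·111.0/(π·10.3³) = 1.88256e+06/3432.9 = 548.39 MPa
τ_max = K·τ₀ = 1.1338 × 548.39 = 621.75 MPa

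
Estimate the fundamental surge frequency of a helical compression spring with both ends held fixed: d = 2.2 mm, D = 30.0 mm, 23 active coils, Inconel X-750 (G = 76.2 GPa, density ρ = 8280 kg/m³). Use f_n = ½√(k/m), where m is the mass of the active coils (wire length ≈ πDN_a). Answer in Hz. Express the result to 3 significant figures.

k = Gd⁴/(8D³N_a) = (76.2×10³)(2.2⁴)/(8·30.0³·23) = 0.35931 N/mm = 359.31 N/m
Wire length L = πDN_a = π·30.0·23 = 2167.7 mm
m = ρ·(πd²/4)·L = 8280 × 3.8013×10⁻⁶ m² × 2.1677 m = 0.068228 kg
f_n = ½√(k/m) = 0.5·√(359.31/0.068228) = 0.5·√(5266.2) = 36.284 Hz

36.3 Hz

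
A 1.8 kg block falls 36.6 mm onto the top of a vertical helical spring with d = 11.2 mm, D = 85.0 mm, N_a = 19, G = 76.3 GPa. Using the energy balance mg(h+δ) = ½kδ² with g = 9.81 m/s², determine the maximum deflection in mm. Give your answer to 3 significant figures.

k = Gd⁴/(8D³N_a) = (76.3×10³)(11.2⁴)/(8·85.0³·19) = 12.862 N/mm
W = mg = 1.8 × 9.81 = 17.658 N
½kδ² − Wδ − Wh = 0 → δ = (W + √(W² + 2kWh))/k
δ = (17.658 + √(311.8 + 16624.5))/12.862 = (17.658 + 130.14)/12.862 = 11.491 mm

11.5 mm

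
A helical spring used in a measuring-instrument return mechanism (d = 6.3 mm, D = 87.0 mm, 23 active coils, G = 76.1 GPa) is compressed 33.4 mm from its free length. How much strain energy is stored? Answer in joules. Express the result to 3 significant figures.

0.552 J

k = Gd⁴/(8D³N_a) = (76.1×10³)(6.3⁴)/(8·87.0³·23) = 0.9894 N/mm
U = ½kδ² = 0.5 × 0.9894 × 33.4² = 551.87 N·mm = 0.55187 J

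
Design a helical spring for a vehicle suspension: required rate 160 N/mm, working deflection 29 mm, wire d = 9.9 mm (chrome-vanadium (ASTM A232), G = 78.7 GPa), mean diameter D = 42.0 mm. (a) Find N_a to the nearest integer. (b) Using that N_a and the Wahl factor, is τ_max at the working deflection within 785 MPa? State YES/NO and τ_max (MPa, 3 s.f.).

(a) 8 coils; (b) YES, τ_max = 701 MPa

N_a = Gd⁴/(8D³k) = (78.7×10³)(9.9⁴)/(8·42.0³·160) = 7.972 → N_a = 8
Actual rate k = Gd⁴/(8D³·8) = 159.44 N/mm
Working load F = kδ = 159.44·29 = 4623.7 N
C = 42.0/9.9 = 4.2424; K_W = (4C−1)/(4C−4)+0.615/C = 1.3763
τ_max = K_W·8FD/(πd³) = 1.3763·509.65 = 701.41 MPa
τ_max ≤ 785 MPa → acceptable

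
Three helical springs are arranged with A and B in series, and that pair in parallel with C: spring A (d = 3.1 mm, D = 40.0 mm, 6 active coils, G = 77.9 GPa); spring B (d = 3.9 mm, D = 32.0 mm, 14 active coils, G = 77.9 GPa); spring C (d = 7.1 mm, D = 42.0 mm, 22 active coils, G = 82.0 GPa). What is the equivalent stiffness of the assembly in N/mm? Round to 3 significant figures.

k_A = Gd⁴/(8D³N_a) = (77.9×10³)(3.1⁴)/(8·40.0³·6) = 2.3419 N/mm
k_B = Gd⁴/(8D³N_a) = (77.9×10³)(3.9⁴)/(8·32.0³·14) = 4.9105 N/mm
k_C = Gd⁴/(8D³N_a) = (82.0×10³)(7.1⁴)/(8·42.0³·22) = 15.98 N/mm
Springs A,B series: k_AB = 1/(1/2.3419+1/4.9105) = 1.5857 N/mm; parallel with C: k_eq = 1.5857+15.98 = 17.566 N/mm

17.6 N/mm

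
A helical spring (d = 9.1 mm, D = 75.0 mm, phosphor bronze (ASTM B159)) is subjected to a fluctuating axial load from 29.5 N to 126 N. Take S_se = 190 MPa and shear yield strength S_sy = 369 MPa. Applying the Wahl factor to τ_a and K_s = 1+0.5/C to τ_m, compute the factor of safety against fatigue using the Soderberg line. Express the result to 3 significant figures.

7.55

C = D/d = 75.0/9.1 = 8.2418; K_W = (4C−1)/(4C−4)+0.615/C = 1.1782; K_s = 1+0.5/C = 1.0607
F_a = (F_max−F_min)/2 = 48.25 N; F_m = (F_max+F_min)/2 = 77.75 N
τ_a = K_W·8F_aD/(πd³) = 1.1782 × 12.229 = 14.407 MPa
τ_m = K_s·8F_mD/(πd³) = 1.0607 × 19.705 = 20.9 MPa
Soderberg: 1/n_f = τ_a/S_se + τ_m/S_sy = 14.407/190 + 20.9/369 = 0.07583 + 0.05664 = 0.13247
n_f = 1/0.13247 = 7.549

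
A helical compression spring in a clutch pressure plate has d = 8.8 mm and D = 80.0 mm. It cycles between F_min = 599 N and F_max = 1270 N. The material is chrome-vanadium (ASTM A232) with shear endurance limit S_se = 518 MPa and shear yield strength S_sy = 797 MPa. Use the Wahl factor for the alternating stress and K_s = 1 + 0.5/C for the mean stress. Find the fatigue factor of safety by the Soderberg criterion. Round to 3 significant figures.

C = D/d = 80.0/8.8 = 9.0909; K_W = (4C−1)/(4C−4)+0.615/C = 1.1603; K_s = 1+0.5/C = 1.0550
F_a = (F_max−F_min)/2 = 335.5 N; F_m = (F_max+F_min)/2 = 934.5 N
τ_a = K_W·8F_aD/(πd³) = 1.1603 × 100.29 = 116.38 MPa
τ_m = K_s·8F_mD/(πd³) = 1.0550 × 279.36 = 294.72 MPa
Soderberg: 1/n_f = τ_a/S_se + τ_m/S_sy = 116.38/518 + 294.72/797 = 0.22466 + 0.36979 = 0.59445
n_f = 1/0.59445 = 1.682

1.68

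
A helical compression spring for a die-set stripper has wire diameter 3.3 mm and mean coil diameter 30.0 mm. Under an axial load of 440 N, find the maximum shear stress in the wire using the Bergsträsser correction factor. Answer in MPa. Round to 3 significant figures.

1080 MPa

Spring index C = D/d = 30.0/3.3 = 9.0909
K_B = (4C+2)/(4C−3) = 38.364/33.364 = 1.1499
τ₀ = 8FD/(πd³) = 8·440·30.0/(π·3.3³) = 105600/112.9 = 935.35 MPa
τ_max = K·τ₀ = 1.1499 × 935.35 = 1075.5 MPa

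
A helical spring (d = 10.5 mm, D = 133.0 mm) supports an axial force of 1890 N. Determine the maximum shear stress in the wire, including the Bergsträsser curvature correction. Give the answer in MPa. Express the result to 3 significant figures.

611 MPa

Spring index C = D/d = 133.0/10.5 = 12.6667
K_B = (4C+2)/(4C−3) = 52.667/47.667 = 1.1049
τ₀ = 8FD/(πd³) = 8·1890·133.0/(π·10.5³) = 2.01096e+06/3636.8 = 552.95 MPa
τ_max = K·τ₀ = 1.1049 × 552.95 = 610.95 MPa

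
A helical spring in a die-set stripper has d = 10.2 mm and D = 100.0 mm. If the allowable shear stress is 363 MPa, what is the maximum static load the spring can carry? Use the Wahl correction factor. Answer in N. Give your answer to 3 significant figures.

C = D/d = 100.0/10.2 = 9.8039
K_W = (4C−1)/(4C−4) + 0.615/C = 38.216/35.216 + 0.0627 = 1.1479
τ_max = K·8FD/(πd³) → F_max = τ_allow·πd³/(8DK)
F_max = 363·π·10.2³/(8·100.0·1.1479) = 1.2102e+06/918.34 = 1317.8 N

1320 N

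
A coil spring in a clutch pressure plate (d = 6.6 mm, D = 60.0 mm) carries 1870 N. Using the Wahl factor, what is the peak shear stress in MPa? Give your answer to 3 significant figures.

1150 MPa

Spring index C = D/d = 60.0/6.6 = 9.0909
K_W = (4C−1)/(4C−4) + 0.615/C = 35.364/32.364 + 0.0676 = 1.1603
τ₀ = 8FD/(πd³) = 8·1870·60.0/(π·6.6³) = 897600/903.2 = 993.8 MPa
τ_max = K·τ₀ = 1.1603 × 993.8 = 1153.2 MPa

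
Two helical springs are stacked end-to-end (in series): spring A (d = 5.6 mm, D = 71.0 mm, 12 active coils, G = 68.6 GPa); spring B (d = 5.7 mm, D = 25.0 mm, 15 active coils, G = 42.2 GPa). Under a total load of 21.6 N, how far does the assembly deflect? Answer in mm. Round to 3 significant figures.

11.9 mm

k_A = Gd⁴/(8D³N_a) = (68.6×10³)(5.6⁴)/(8·71.0³·12) = 1.9635 N/mm
k_B = Gd⁴/(8D³N_a) = (42.2×10³)(5.7⁴)/(8·25.0³·15) = 23.758 N/mm
Series: 1/k_eq = 1/1.9635 + 1/23.758 = 0.55139; k_eq = 1.8136 N/mm
δ = F/k_eq = 21.6/1.8136 = 11.91 mm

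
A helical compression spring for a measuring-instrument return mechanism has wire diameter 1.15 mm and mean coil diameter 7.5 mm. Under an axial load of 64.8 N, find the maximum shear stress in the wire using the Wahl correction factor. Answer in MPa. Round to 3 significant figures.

Spring index C = D/d = 7.5/1.15 = 6.5217
K_W = (4C−1)/(4C−4) + 0.615/C = 25.087/22.087 + 0.0943 = 1.2301
τ₀ = 8FD/(πd³) = 8·64.8·7.5/(π·1.15³) = 3888/4.778 = 813.73 MPa
τ_max = K·τ₀ = 1.2301 × 813.73 = 1001 MPa

1000 MPa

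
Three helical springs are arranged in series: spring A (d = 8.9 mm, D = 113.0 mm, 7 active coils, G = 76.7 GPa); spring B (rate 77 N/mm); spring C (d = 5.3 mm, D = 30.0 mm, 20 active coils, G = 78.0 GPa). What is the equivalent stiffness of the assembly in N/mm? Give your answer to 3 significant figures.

k_A = Gd⁴/(8D³N_a) = (76.7×10³)(8.9⁴)/(8·113.0³·7) = 5.9557 N/mm
k_C = Gd⁴/(8D³N_a) = (78.0×10³)(5.3⁴)/(8·30.0³·20) = 14.247 N/mm
Series: 1/k_eq = 1/5.9557 + 1/77 + 1/14.247 = 0.25109; k_eq = 3.9827 N/mm

3.98 N/mm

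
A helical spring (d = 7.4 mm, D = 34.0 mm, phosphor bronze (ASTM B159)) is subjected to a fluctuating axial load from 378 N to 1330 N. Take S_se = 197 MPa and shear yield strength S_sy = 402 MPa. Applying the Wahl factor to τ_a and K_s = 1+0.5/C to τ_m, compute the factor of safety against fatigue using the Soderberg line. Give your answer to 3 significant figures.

0.836

C = D/d = 34.0/7.4 = 4.5946; K_W = (4C−1)/(4C−4)+0.615/C = 1.3425; K_s = 1+0.5/C = 1.1088
F_a = (F_max−F_min)/2 = 476 N; F_m = (F_max+F_min)/2 = 854 N
τ_a = K_W·8F_aD/(πd³) = 1.3425 × 101.7 = 136.54 MPa
τ_m = K_s·8F_mD/(πd³) = 1.1088 × 182.47 = 202.32 MPa
Soderberg: 1/n_f = τ_a/S_se + τ_m/S_sy = 136.54/197 + 202.32/402 = 0.69307 + 0.50329 = 1.1964
n_f = 1/1.1964 = 0.8359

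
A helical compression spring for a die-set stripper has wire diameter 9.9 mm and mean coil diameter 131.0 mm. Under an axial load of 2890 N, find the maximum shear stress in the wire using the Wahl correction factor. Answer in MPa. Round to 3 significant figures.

1100 MPa

Spring index C = D/d = 131.0/9.9 = 13.2323
K_W = (4C−1)/(4C−4) + 0.615/C = 51.929/48.929 + 0.0465 = 1.1078
τ₀ = 8FD/(πd³) = 8·2890·131.0/(π·9.9³) = 3.02872e+06/3048.3 = 993.58 MPa
τ_max = K·τ₀ = 1.1078 × 993.58 = 1100.7 MPa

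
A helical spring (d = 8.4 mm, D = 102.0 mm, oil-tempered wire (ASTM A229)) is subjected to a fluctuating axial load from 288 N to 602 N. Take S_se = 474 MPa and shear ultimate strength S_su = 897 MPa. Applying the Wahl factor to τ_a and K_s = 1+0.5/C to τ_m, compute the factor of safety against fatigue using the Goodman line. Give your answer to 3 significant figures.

C = D/d = 102.0/8.4 = 12.1429; K_W = (4C−1)/(4C−4)+0.615/C = 1.1180; K_s = 1+0.5/C = 1.0412
F_a = (F_max−F_min)/2 = 157 N; F_m = (F_max+F_min)/2 = 445 N
τ_a = K_W·8F_aD/(πd³) = 1.1180 × 68.802 = 76.918 MPa
τ_m = K_s·8F_mD/(πd³) = 1.0412 × 195.01 = 203.04 MPa
Goodman: 1/n_f = τ_a/S_se + τ_m/S_su = 76.918/474 + 203.04/897 = 0.16227 + 0.22636 = 0.38863
n_f = 1/0.38863 = 2.573

2.57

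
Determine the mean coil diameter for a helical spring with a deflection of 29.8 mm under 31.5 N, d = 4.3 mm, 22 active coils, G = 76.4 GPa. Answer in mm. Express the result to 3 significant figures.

52.0 mm

Required rate k = F/δ = 31.5/29.8 = 1.057 N/mm
D = (Gd⁴/(8N_a·k))^(1/3) = (76.4×10³·4.3⁴/(8·22·1.057))^(1/3)
  = (140398)^(1/3) = 51.9741 mm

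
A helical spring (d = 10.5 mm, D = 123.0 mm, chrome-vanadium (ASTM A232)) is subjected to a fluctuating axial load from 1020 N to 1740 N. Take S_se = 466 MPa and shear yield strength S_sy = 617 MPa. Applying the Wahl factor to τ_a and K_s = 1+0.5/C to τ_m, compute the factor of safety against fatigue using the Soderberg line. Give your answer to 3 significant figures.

C = D/d = 123.0/10.5 = 11.7143; K_W = (4C−1)/(4C−4)+0.615/C = 1.1225; K_s = 1+0.5/C = 1.0427
F_a = (F_max−F_min)/2 = 360 N; F_m = (F_max+F_min)/2 = 1380 N
τ_a = K_W·8F_aD/(πd³) = 1.1225 × 97.405 = 109.34 MPa
τ_m = K_s·8F_mD/(πd³) = 1.0427 × 373.38 = 389.32 MPa
Soderberg: 1/n_f = τ_a/S_se + τ_m/S_sy = 109.34/466 + 389.32/617 = 0.23463 + 0.63099 = 0.86562
n_f = 1/0.86562 = 1.155

1.16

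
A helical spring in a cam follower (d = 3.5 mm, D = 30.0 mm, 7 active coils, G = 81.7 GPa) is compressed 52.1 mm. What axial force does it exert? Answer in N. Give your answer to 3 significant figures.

422 N

k = Gd⁴/(8D³N_a) = (81.7×10³)(3.5⁴)/(8·30.0³·7) = 8.1085 N/mm
F = k·δ = 8.1085 × 52.1 = 422.45 N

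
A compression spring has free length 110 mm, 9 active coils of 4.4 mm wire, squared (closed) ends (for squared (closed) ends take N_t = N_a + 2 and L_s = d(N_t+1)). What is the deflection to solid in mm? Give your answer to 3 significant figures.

N_t = 11; L_s = 4.4·12 = 52.8 mm
δ_solid = L₀ − L_s = 110 − 52.8 = 57.2 mm

57.2 mm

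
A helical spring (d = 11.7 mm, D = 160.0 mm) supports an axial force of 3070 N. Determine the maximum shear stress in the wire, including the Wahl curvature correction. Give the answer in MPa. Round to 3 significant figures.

Spring index C = D/d = 160.0/11.7 = 13.6752
K_W = (4C−1)/(4C−4) + 0.615/C = 53.701/50.701 + 0.0450 = 1.1041
τ₀ = 8FD/(πd³) = 8·3070·160.0/(π·11.7³) = 3.9296e+06/5031.6 = 780.98 MPa
τ_max = K·τ₀ = 1.1041 × 780.98 = 862.32 MPa

862 MPa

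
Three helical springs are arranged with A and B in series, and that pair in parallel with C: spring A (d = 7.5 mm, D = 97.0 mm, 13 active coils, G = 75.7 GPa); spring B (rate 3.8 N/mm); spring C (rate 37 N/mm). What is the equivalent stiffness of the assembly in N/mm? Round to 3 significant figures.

k_A = Gd⁴/(8D³N_a) = (75.7×10³)(7.5⁴)/(8·97.0³·13) = 2.5234 N/mm
Springs A,B series: k_AB = 1/(1/2.5234+1/3.8) = 1.5164 N/mm; parallel with C: k_eq = 1.5164+37 = 38.516 N/mm

38.5 N/mm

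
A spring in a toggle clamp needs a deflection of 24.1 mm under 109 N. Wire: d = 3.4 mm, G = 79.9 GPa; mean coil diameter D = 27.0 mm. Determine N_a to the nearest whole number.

15

Required rate k = F/δ = 109/24.1 = 4.5228 N/mm
N_a = Gd⁴/(8D³k) = (79.9×10³ × 3.4⁴)/(8 × 27.0³ × 4.5228)
    = 1.06773e+07 / 712182 = 14.99 → 15 coils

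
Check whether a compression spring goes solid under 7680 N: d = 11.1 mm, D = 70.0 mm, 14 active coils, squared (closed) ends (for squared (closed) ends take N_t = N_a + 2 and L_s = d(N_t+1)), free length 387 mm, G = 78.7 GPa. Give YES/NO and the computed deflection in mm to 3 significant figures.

k = Gd⁴/(8D³N_a) = (78.7×10³)(11.1⁴)/(8·70.0³·14) = 31.1 N/mm
N_t = 16; L_s = 11.1·17 = 188.7 mm; δ_solid = L₀ − L_s = 387 − 188.7 = 198.3 mm
δ = F/k = 7680/31.1 = 246.95 mm
δ ≥ δ_solid → spring goes solid

YES, δ = 247 mm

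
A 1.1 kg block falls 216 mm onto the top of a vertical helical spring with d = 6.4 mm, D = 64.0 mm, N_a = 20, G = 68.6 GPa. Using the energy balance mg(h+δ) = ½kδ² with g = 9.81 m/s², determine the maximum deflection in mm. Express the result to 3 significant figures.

45.3 mm

k = Gd⁴/(8D³N_a) = (68.6×10³)(6.4⁴)/(8·64.0³·20) = 2.744 N/mm
W = mg = 1.1 × 9.81 = 10.791 N
½kδ² − Wδ − Wh = 0 → δ = (W + √(W² + 2kWh))/k
δ = (10.791 + √(116.45 + 12791.7))/2.744 = (10.791 + 113.61)/2.744 = 45.337 mm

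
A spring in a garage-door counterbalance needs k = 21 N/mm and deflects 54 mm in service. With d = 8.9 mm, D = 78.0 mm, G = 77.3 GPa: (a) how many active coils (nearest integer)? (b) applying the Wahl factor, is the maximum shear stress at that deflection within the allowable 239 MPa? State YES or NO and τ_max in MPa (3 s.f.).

(a) 6 coils; (b) NO, τ_max = 378 MPa

N_a = Gd⁴/(8D³k) = (77.3×10³)(8.9⁴)/(8·78.0³·21) = 6.083 → N_a = 6
Actual rate k = Gd⁴/(8D³·6) = 21.292 N/mm
Working load F = kδ = 21.292·54 = 1149.8 N
C = 78.0/8.9 = 8.7640; K_W = (4C−1)/(4C−4)+0.615/C = 1.1668
τ_max = K_W·8FD/(πd³) = 1.1668·323.95 = 377.97 MPa
τ_max > 239 MPa → exceeds allowable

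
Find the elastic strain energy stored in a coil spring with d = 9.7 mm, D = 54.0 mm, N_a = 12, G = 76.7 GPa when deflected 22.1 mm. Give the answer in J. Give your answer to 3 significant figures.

11.0 J

k = Gd⁴/(8D³N_a) = (76.7×10³)(9.7⁴)/(8·54.0³·12) = 44.919 N/mm
U = ½kδ² = 0.5 × 44.919 × 22.1² = 10969 N·mm = 10.969 J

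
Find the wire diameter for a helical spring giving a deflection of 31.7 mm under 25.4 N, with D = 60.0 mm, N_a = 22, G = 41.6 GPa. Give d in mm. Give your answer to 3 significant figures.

Required rate k = F/δ = 25.4/31.7 = 0.80126 N/mm
d = (8D³N_a·k / G)^(1/4) = (8·60.0³·22·0.80126 / (41.6×10³))^0.25
  = (732.23)^0.25 = 5.2019 mm

5.20 mm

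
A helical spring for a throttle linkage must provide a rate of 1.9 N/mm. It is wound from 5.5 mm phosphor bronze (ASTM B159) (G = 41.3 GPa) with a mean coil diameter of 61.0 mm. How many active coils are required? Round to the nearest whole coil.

N_a = Gd⁴/(8D³k) = (41.3×10³ × 5.5⁴)/(8 × 61.0³ × 1.9)
    = 3.77921e+07 / 3.45011e+06 = 10.95 → 11 coils

11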